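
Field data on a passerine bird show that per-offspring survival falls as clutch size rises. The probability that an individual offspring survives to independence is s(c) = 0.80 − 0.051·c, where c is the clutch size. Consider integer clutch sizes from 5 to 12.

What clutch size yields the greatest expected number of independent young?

8

Expected independent young = c × s(c):
  c=5: 5 × 0.545 = 2.725
  c=6: 6 × 0.494 = 2.964
  c=7: 7 × 0.443 = 3.101
  c=8: 8 × 0.392 = 3.136
  c=9: 9 × 0.341 = 3.069
  c=10: 10 × 0.290 = 2.900
  c=11: 11 × 0.239 = 2.629
  c=12: 12 × 0.188 = 2.256
Maximum at c = 8 (3.136 independent young).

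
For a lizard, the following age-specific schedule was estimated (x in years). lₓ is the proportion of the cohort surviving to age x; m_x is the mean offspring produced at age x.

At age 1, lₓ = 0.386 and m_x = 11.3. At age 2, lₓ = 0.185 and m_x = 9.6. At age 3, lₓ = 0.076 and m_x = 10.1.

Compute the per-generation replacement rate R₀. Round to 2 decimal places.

R₀ = Σ lₓ m_x:
  age 1: 0.386 × 11.3 = 4.3618
  age 2: 0.185 × 9.6 = 1.7760
  age 3: 0.076 × 10.1 = 0.7676
R₀ = 4.3618 + 1.7760 + 0.7676 = 6.9054

6.91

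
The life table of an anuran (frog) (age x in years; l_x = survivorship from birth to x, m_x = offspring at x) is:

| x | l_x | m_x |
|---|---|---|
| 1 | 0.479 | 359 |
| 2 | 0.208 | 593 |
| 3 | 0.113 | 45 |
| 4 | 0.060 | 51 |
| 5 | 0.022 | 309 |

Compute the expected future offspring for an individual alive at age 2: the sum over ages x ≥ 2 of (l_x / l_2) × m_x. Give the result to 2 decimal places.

664.84

l_2 = 0.208. Conditional survival from age 2 to x is l_x / l_2.
  x=2: (0.208/0.208) × 593 = 593.0000
  x=3: (0.113/0.208) × 45 = 24.4471
  x=4: (0.060/0.208) × 51 = 14.7115
  x=5: (0.022/0.208) × 309 = 32.6827
Sum = 593.0000 + 24.4471 + 14.7115 + 32.6827 = 664.8413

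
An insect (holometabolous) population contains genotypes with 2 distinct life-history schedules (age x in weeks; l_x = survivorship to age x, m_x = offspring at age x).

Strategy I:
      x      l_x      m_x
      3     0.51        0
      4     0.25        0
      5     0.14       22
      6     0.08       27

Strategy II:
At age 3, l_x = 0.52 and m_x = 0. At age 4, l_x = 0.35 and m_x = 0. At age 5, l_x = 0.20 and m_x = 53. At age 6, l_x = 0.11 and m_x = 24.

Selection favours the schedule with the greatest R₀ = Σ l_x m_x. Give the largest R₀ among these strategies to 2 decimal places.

13.24

Strategy I: R₀ = 0.51×0 + 0.25×0 + 0.14×22 + 0.08×27 = 5.2400
Strategy II: R₀ = 0.52×0 + 0.35×0 + 0.20×53 + 0.11×24 = 13.2400
Highest R₀: strategy II with 13.2400.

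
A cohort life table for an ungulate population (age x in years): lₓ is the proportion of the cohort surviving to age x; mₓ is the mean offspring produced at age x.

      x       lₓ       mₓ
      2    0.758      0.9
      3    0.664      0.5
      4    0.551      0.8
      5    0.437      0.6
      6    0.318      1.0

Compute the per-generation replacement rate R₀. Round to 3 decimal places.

R₀ = Σ lₓ mₓ:
  age 2: 0.758 × 0.9 = 0.6822
  age 3: 0.664 × 0.5 = 0.3320
  age 4: 0.551 × 0.8 = 0.4408
  age 5: 0.437 × 0.6 = 0.2622
  age 6: 0.318 × 1.0 = 0.3180
R₀ = 0.6822 + 0.3320 + 0.4408 + 0.2622 + 0.3180 = 2.0352

2.035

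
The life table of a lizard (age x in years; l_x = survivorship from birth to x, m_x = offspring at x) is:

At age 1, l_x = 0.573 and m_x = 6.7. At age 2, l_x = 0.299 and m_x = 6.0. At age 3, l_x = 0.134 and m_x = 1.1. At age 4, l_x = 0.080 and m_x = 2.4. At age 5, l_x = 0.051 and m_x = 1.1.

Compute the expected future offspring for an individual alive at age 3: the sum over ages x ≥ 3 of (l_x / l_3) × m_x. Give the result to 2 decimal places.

l_3 = 0.134. Conditional survival from age 3 to x is l_x / l_3.
  x=3: (0.134/0.134) × 1.1 = 1.1000
  x=4: (0.080/0.134) × 2.4 = 1.4328
  x=5: (0.051/0.134) × 1.1 = 0.4187
Sum = 1.1000 + 1.4328 + 0.4187 = 2.9515

2.95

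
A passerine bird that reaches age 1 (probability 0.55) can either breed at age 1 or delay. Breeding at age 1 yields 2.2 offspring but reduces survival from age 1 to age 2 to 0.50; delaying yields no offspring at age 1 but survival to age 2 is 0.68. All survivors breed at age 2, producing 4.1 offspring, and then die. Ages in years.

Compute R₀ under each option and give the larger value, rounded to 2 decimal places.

breed at age 1: R₀ = 0.55 × (2.2 + 0.50 × 4.1) = 0.55 × 4.2500 = 2.3375
delay to age 2: R₀ = 0.55 × (0.68 × 4.1) = 0.55 × 2.7880 = 1.5334
Higher: breed at age 1 (2.3375).

2.34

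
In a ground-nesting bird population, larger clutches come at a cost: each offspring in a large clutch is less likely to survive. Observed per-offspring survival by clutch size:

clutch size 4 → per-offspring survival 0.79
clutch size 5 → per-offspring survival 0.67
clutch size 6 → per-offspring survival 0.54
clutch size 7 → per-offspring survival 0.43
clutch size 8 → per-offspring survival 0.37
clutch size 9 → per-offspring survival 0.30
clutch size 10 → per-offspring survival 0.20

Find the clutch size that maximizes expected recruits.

5

Expected recruits = c × s(c):
  c=4: 4 × 0.79 = 3.160
  c=5: 5 × 0.67 = 3.350
  c=6: 6 × 0.54 = 3.240
  c=7: 7 × 0.43 = 3.010
  c=8: 8 × 0.37 = 2.960
  c=9: 9 × 0.30 = 2.700
  c=10: 10 × 0.20 = 2.000
Maximum at c = 5 (3.350 recruits).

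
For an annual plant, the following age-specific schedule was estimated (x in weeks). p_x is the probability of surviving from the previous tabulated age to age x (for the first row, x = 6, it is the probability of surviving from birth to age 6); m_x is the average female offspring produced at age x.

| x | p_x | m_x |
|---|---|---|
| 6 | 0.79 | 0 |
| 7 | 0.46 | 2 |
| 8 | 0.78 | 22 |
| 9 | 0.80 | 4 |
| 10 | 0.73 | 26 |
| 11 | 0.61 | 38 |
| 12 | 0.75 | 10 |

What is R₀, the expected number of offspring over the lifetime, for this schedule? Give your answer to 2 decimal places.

Survivorship from birth: l_x = p_6·p_7·…·p_x.
  l_6 = 0.79000
  l_7 = 0.36340
  l_8 = 0.28345
  l_9 = 0.22676
  l_10 = 0.16554
  l_11 = 0.10098
  l_12 = 0.07573
R₀ = Σ l_x m_x:
  age 6: 0.79000 × 0 = 0.0000
  age 7: 0.36340 × 2 = 0.7268
  age 8: 0.28345 × 22 = 6.2359
  age 9: 0.22676 × 4 = 0.9070
  age 10: 0.16554 × 26 = 4.3040
  age 11: 0.10098 × 38 = 3.8372
  age 12: 0.07573 × 10 = 0.7573
R₀ = 0.0000 + 0.7268 + 6.2359 + 0.9070 + 4.3040 + 3.8372 + 0.7573 = 16.7683

16.77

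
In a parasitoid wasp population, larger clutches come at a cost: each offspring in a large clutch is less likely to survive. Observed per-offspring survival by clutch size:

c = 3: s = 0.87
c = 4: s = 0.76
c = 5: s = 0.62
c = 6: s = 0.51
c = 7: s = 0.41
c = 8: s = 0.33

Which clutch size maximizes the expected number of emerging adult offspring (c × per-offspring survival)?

5

Expected emerging adult offspring = c × s(c):
  c=3: 3 × 0.87 = 2.610
  c=4: 4 × 0.76 = 3.040
  c=5: 5 × 0.62 = 3.100
  c=6: 6 × 0.51 = 3.060
  c=7: 7 × 0.41 = 2.870
  c=8: 8 × 0.33 = 2.640
Maximum at c = 5 (3.100 emerging adult offspring).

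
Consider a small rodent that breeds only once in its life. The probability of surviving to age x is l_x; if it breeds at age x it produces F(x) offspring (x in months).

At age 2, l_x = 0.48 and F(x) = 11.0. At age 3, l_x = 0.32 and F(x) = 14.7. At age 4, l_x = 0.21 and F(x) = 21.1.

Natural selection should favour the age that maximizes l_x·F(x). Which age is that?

2

Expected offspring if breeding at age x = l_x × F(x):
  age 2: 0.48 × 11.0 = 5.280
  age 3: 0.32 × 14.7 = 4.704
  age 4: 0.21 × 21.1 = 4.431
Maximum at age 2 (5.280).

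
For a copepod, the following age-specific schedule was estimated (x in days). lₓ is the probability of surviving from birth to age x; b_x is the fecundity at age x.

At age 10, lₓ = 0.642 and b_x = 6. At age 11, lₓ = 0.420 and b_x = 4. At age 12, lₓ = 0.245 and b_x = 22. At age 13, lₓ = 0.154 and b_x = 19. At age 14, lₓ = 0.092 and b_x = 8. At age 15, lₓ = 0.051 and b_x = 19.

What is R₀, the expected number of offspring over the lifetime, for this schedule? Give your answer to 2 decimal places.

15.55

R₀ = Σ lₓ b_x:
  age 10: 0.642 × 6 = 3.8520
  age 11: 0.420 × 4 = 1.6800
  age 12: 0.245 × 22 = 5.3900
  age 13: 0.154 × 19 = 2.9260
  age 14: 0.092 × 8 = 0.7360
  age 15: 0.051 × 19 = 0.9690
R₀ = 3.8520 + 1.6800 + 5.3900 + 2.9260 + 0.7360 + 0.9690 = 15.5530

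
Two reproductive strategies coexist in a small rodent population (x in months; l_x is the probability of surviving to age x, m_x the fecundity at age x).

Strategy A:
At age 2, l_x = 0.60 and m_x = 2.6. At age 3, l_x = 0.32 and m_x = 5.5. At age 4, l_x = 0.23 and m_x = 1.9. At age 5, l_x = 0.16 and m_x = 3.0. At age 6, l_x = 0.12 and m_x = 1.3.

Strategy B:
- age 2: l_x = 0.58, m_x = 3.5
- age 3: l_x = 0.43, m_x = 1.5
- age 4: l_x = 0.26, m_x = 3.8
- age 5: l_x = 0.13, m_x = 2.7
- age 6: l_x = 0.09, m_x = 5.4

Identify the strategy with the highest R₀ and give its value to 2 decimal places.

4.50

Strategy A: R₀ = 0.60×2.6 + 0.32×5.5 + 0.23×1.9 + 0.16×3.0 + 0.12×1.3 = 4.3930
Strategy B: R₀ = 0.58×3.5 + 0.43×1.5 + 0.26×3.8 + 0.13×2.7 + 0.09×5.4 = 4.5000
Highest R₀: strategy B with 4.5000.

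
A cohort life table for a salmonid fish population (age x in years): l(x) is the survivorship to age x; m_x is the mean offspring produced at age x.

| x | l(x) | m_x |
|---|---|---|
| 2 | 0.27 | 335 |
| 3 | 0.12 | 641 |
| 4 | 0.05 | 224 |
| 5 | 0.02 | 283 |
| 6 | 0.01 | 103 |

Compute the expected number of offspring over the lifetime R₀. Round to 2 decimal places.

R₀ = Σ l(x) m_x:
  age 2: 0.27 × 335 = 90.4500
  age 3: 0.12 × 641 = 76.9200
  age 4: 0.05 × 224 = 11.2000
  age 5: 0.02 × 283 = 5.6600
  age 6: 0.01 × 103 = 1.0300
R₀ = 90.4500 + 76.9200 + 11.2000 + 5.6600 + 1.0300 = 185.2600

185.26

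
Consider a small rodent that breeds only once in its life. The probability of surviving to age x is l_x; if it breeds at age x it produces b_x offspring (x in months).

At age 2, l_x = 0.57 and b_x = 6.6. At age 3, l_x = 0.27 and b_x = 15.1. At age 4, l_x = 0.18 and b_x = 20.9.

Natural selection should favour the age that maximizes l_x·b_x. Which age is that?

Expected offspring if breeding at age x = l_x × b_x:
  age 2: 0.57 × 6.6 = 3.762
  age 3: 0.27 × 15.1 = 4.077
  age 4: 0.18 × 20.9 = 3.762
Maximum at age 3 (4.077).

3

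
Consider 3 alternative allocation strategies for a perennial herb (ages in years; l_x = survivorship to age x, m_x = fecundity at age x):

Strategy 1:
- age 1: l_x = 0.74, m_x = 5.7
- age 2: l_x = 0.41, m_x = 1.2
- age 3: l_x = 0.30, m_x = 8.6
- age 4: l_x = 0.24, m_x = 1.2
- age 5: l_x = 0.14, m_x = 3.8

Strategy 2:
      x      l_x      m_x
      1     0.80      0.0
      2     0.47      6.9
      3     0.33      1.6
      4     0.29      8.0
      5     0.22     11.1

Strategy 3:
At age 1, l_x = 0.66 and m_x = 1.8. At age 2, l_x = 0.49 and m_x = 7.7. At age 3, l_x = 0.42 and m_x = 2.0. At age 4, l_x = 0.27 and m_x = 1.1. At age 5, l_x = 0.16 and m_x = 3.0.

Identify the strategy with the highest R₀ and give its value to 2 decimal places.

Strategy 1: R₀ = 0.74×5.7 + 0.41×1.2 + 0.30×8.6 + 0.24×1.2 + 0.14×3.8 = 8.1100
Strategy 2: R₀ = 0.80×0.0 + 0.47×6.9 + 0.33×1.6 + 0.29×8.0 + 0.22×11.1 = 8.5330
Strategy 3: R₀ = 0.66×1.8 + 0.49×7.7 + 0.42×2.0 + 0.27×1.1 + 0.16×3.0 = 6.5780
Highest R₀: strategy 2 with 8.5330.

8.53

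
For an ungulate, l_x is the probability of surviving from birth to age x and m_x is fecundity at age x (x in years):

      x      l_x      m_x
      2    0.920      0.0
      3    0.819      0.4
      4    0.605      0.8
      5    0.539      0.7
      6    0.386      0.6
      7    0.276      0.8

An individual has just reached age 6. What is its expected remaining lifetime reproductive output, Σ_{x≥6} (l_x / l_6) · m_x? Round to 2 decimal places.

l_6 = 0.386. Conditional survival from age 6 to x is l_x / l_6.
  x=6: (0.386/0.386) × 0.6 = 0.6000
  x=7: (0.276/0.386) × 0.8 = 0.5720
Sum = 0.6000 + 0.5720 = 1.1720

1.17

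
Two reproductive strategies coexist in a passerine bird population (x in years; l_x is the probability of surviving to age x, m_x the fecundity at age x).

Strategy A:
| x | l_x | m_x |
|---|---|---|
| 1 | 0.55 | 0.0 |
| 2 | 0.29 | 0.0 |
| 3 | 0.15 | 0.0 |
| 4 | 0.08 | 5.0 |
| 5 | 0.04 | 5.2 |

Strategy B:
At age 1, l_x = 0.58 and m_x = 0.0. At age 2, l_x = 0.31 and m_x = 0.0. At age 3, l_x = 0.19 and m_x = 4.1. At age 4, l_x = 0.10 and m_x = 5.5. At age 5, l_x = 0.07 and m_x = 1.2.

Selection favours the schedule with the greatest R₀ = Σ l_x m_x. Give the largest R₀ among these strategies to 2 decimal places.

1.41

Strategy A: R₀ = 0.55×0.0 + 0.29×0.0 + 0.15×0.0 + 0.08×5.0 + 0.04×5.2 = 0.6080
Strategy B: R₀ = 0.58×0.0 + 0.31×0.0 + 0.19×4.1 + 0.10×5.5 + 0.07×1.2 = 1.4130
Highest R₀: strategy B with 1.4130.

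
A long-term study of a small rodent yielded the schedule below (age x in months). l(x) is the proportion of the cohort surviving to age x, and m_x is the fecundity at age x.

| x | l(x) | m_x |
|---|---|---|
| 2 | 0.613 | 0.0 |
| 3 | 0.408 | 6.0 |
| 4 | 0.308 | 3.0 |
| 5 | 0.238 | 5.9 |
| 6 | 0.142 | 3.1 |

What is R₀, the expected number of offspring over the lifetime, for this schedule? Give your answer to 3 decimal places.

5.216

R₀ = Σ l(x) m_x:
  age 2: 0.613 × 0.0 = 0.0000
  age 3: 0.408 × 6.0 = 2.4480
  age 4: 0.308 × 3.0 = 0.9240
  age 5: 0.238 × 5.9 = 1.4042
  age 6: 0.142 × 3.1 = 0.4402
R₀ = 0.0000 + 2.4480 + 0.9240 + 1.4042 + 0.4402 = 5.2164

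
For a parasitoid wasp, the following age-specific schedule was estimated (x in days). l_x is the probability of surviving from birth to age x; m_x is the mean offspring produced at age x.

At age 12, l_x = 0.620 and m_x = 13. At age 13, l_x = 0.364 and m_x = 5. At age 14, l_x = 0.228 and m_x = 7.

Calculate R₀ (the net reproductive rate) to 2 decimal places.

R₀ = Σ l_x m_x:
  age 12: 0.620 × 13 = 8.0600
  age 13: 0.364 × 5 = 1.8200
  age 14: 0.228 × 7 = 1.5960
R₀ = 8.0600 + 1.8200 + 1.5960 = 11.4760

11.48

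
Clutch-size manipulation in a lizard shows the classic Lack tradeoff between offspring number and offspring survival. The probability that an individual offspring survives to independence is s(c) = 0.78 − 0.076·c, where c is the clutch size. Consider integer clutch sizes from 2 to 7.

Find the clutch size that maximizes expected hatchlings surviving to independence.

Expected hatchlings surviving to independence = c × s(c):
  c=2: 2 × 0.628 = 1.256
  c=3: 3 × 0.552 = 1.656
  c=4: 4 × 0.476 = 1.904
  c=5: 5 × 0.400 = 2.000
  c=6: 6 × 0.324 = 1.944
  c=7: 7 × 0.248 = 1.736
Maximum at c = 5 (2.000 hatchlings surviving to independence).

5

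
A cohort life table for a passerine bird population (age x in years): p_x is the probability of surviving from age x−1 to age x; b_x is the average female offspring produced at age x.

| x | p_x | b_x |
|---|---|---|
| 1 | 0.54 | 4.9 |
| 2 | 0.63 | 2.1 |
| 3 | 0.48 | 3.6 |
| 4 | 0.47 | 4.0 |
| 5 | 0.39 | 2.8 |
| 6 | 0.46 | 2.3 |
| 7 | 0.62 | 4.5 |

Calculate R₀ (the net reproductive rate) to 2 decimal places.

Survivorship from birth: l_x = p_1·p_2·…·p_x.
  l_1 = 0.54000
  l_2 = 0.34020
  l_3 = 0.16330
  l_4 = 0.07675
  l_5 = 0.02993
  l_6 = 0.01377
  l_7 = 0.00854
R₀ = Σ l_x b_x:
  age 1: 0.54000 × 4.9 = 2.6460
  age 2: 0.34020 × 2.1 = 0.7144
  age 3: 0.16330 × 3.6 = 0.5879
  age 4: 0.07675 × 4.0 = 0.3070
  age 5: 0.02993 × 2.8 = 0.0838
  age 6: 0.01377 × 2.3 = 0.0317
  age 7: 0.00854 × 4.5 = 0.0384
R₀ = 2.6460 + 0.7144 + 0.5879 + 0.3070 + 0.0838 + 0.0317 + 0.0384 = 4.4092

4.41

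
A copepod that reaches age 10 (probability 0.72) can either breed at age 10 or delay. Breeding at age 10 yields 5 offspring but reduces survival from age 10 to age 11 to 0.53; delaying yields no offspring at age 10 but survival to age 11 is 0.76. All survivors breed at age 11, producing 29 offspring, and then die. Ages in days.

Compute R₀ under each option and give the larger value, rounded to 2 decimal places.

breed at age 10: R₀ = 0.72 × (5 + 0.53 × 29) = 0.72 × 20.3700 = 14.6664
delay to age 11: R₀ = 0.72 × (0.76 × 29) = 0.72 × 22.0400 = 15.8688
Higher: delay to age 11 (15.8688).

15.87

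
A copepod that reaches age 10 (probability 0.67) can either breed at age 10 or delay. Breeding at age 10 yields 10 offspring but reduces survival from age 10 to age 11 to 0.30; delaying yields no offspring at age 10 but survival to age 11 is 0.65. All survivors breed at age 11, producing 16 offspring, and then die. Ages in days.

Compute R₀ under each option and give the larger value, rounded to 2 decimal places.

9.92

breed at age 10: R₀ = 0.67 × (10 + 0.30 × 16) = 0.67 × 14.8000 = 9.9160
delay to age 11: R₀ = 0.67 × (0.65 × 16) = 0.67 × 10.4000 = 6.9680
Higher: breed at age 10 (9.9160).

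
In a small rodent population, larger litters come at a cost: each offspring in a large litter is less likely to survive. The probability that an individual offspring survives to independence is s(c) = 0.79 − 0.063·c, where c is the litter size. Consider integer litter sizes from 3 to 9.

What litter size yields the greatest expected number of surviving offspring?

6

Expected surviving offspring = c × s(c):
  c=3: 3 × 0.601 = 1.803
  c=4: 4 × 0.538 = 2.152
  c=5: 5 × 0.475 = 2.375
  c=6: 6 × 0.412 = 2.472
  c=7: 7 × 0.349 = 2.443
  c=8: 8 × 0.286 = 2.288
  c=9: 9 × 0.223 = 2.007
Maximum at c = 6 (2.472 surviving offspring).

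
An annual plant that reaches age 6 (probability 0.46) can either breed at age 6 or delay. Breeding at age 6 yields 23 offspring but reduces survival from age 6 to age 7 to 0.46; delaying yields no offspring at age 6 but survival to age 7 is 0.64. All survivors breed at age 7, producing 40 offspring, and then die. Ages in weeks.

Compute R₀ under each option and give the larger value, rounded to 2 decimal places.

breed at age 6: R₀ = 0.46 × (23 + 0.46 × 40) = 0.46 × 41.4000 = 19.0440
delay to age 7: R₀ = 0.46 × (0.64 × 40) = 0.46 × 25.6000 = 11.7760
Higher: breed at age 6 (19.0440).

19.04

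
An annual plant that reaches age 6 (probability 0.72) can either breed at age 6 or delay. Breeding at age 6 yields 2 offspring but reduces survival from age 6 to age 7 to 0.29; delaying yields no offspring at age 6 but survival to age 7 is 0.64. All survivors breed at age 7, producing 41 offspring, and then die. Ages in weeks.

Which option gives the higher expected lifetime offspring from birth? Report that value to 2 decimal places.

18.89

breed at age 6: R₀ = 0.72 × (2 + 0.29 × 41) = 0.72 × 13.8900 = 10.0008
delay to age 7: R₀ = 0.72 × (0.64 × 41) = 0.72 × 26.2400 = 18.8928
Higher: delay to age 7 (18.8928).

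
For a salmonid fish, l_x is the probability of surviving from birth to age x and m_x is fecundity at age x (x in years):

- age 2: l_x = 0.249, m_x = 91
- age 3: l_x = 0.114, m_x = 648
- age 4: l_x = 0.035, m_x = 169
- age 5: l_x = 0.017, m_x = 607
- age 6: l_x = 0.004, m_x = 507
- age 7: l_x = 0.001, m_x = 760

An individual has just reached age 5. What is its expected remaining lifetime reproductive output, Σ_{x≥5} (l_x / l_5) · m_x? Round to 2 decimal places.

771.00

l_5 = 0.017. Conditional survival from age 5 to x is l_x / l_5.
  x=5: (0.017/0.017) × 607 = 607.0000
  x=6: (0.004/0.017) × 507 = 119.2941
  x=7: (0.001/0.017) × 760 = 44.7059
Sum = 607.0000 + 119.2941 + 44.7059 = 771.0000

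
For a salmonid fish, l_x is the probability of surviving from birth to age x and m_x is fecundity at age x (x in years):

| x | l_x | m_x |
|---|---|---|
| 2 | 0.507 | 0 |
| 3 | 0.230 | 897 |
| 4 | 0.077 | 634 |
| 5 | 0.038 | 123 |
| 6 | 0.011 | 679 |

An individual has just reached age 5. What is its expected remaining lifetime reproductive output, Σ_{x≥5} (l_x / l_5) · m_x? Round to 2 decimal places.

l_5 = 0.038. Conditional survival from age 5 to x is l_x / l_5.
  x=5: (0.038/0.038) × 123 = 123.0000
  x=6: (0.011/0.038) × 679 = 196.5526
Sum = 123.0000 + 196.5526 = 319.5526

319.55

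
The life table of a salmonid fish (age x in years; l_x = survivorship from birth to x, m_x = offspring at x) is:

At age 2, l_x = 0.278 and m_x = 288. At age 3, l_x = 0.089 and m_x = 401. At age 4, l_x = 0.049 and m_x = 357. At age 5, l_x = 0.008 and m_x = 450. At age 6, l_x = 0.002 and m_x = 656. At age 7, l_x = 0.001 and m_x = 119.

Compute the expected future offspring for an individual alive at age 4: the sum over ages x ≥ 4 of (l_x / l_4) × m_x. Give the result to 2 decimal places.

459.67

l_4 = 0.049. Conditional survival from age 4 to x is l_x / l_4.
  x=4: (0.049/0.049) × 357 = 357.0000
  x=5: (0.008/0.049) × 450 = 73.4694
  x=6: (0.002/0.049) × 656 = 26.7755
  x=7: (0.001/0.049) × 119 = 2.4286
Sum = 357.0000 + 73.4694 + 26.7755 + 2.4286 = 459.6735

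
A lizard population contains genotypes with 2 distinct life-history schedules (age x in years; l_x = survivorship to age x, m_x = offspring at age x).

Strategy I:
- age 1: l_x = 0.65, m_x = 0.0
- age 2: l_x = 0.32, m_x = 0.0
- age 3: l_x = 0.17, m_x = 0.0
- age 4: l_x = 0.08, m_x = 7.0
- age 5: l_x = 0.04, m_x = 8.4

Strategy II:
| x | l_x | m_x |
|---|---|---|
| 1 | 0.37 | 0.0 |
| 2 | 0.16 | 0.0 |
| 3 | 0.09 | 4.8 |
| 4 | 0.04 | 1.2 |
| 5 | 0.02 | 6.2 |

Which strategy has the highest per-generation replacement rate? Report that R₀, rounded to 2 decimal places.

Strategy I: R₀ = 0.65×0.0 + 0.32×0.0 + 0.17×0.0 + 0.08×7.0 + 0.04×8.4 = 0.8960
Strategy II: R₀ = 0.37×0.0 + 0.16×0.0 + 0.09×4.8 + 0.04×1.2 + 0.02×6.2 = 0.6040
Highest R₀: strategy I with 0.8960.

0.90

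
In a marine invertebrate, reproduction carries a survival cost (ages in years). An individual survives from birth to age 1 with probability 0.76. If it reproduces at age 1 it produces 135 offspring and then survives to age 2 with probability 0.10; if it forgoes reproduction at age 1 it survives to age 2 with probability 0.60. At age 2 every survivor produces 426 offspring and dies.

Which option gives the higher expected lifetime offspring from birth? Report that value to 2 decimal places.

breed at age 1: R₀ = 0.76 × (135 + 0.10 × 426) = 0.76 × 177.6000 = 134.9760
delay to age 2: R₀ = 0.76 × (0.60 × 426) = 0.76 × 255.6000 = 194.2560
Higher: delay to age 2 (194.2560).

194.26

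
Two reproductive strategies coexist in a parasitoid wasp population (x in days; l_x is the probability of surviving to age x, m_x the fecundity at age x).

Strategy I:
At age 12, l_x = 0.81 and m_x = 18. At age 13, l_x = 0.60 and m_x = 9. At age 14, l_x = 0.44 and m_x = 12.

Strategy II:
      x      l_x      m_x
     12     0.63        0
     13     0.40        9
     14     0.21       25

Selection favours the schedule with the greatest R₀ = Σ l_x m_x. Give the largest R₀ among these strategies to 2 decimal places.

25.26

Strategy I: R₀ = 0.81×18 + 0.60×9 + 0.44×12 = 25.2600
Strategy II: R₀ = 0.63×0 + 0.40×9 + 0.21×25 = 8.8500
Highest R₀: strategy I with 25.2600.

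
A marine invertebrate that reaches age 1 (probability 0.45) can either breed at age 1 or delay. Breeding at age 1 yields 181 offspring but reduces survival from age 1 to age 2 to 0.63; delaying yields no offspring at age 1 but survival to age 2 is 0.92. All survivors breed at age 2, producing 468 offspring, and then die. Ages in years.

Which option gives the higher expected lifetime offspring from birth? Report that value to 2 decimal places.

214.13

breed at age 1: R₀ = 0.45 × (181 + 0.63 × 468) = 0.45 × 475.8400 = 214.1280
delay to age 2: R₀ = 0.45 × (0.92 × 468) = 0.45 × 430.5600 = 193.7520
Higher: breed at age 1 (214.1280).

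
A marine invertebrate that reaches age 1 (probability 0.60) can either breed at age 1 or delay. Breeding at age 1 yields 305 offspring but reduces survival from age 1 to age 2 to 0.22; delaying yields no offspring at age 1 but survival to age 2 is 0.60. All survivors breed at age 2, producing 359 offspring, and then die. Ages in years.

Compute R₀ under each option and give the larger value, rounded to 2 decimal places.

230.39

breed at age 1: R₀ = 0.60 × (305 + 0.22 × 359) = 0.60 × 383.9800 = 230.3880
delay to age 2: R₀ = 0.60 × (0.60 × 359) = 0.60 × 215.4000 = 129.2400
Higher: breed at age 1 (230.3880).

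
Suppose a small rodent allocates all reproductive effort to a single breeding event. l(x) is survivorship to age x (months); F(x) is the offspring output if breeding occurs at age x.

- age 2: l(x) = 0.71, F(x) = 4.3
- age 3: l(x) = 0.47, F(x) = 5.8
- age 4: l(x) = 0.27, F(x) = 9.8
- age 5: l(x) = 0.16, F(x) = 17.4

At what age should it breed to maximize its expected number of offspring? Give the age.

Expected offspring if breeding at age x = l(x) × F(x):
  age 2: 0.71 × 4.3 = 3.053
  age 3: 0.47 × 5.8 = 2.726
  age 4: 0.27 × 9.8 = 2.646
  age 5: 0.16 × 17.4 = 2.784
Maximum at age 2 (3.053).

2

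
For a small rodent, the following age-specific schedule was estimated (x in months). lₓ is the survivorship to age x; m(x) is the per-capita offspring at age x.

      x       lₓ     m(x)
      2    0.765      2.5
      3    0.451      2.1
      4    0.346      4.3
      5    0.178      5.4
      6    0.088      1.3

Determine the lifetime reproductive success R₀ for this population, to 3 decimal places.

5.423

R₀ = Σ lₓ m(x):
  age 2: 0.765 × 2.5 = 1.9125
  age 3: 0.451 × 2.1 = 0.9471
  age 4: 0.346 × 4.3 = 1.4878
  age 5: 0.178 × 5.4 = 0.9612
  age 6: 0.088 × 1.3 = 0.1144
R₀ = 1.9125 + 0.9471 + 1.4878 + 0.9612 + 0.1144 = 5.4230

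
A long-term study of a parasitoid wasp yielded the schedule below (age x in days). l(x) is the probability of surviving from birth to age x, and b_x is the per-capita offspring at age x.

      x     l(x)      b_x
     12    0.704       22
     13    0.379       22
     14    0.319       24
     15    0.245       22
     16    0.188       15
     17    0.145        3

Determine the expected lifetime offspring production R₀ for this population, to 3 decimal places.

R₀ = Σ l(x) b_x:
  age 12: 0.704 × 22 = 15.4880
  age 13: 0.379 × 22 = 8.3380
  age 14: 0.319 × 24 = 7.6560
  age 15: 0.245 × 22 = 5.3900
  age 16: 0.188 × 15 = 2.8200
  age 17: 0.145 × 3 = 0.4350
R₀ = 15.4880 + 8.3380 + 7.6560 + 5.3900 + 2.8200 + 0.4350 = 40.1270

40.127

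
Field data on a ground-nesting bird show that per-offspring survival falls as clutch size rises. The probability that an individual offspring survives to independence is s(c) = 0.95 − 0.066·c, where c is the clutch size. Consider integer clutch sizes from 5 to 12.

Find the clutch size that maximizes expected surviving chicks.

7

Expected surviving chicks = c × s(c):
  c=5: 5 × 0.620 = 3.100
  c=6: 6 × 0.554 = 3.324
  c=7: 7 × 0.488 = 3.416
  c=8: 8 × 0.422 = 3.376
  c=9: 9 × 0.356 = 3.204
  c=10: 10 × 0.290 = 2.900
  c=11: 11 × 0.224 = 2.464
  c=12: 12 × 0.158 = 1.896
Maximum at c = 7 (3.416 surviving chicks).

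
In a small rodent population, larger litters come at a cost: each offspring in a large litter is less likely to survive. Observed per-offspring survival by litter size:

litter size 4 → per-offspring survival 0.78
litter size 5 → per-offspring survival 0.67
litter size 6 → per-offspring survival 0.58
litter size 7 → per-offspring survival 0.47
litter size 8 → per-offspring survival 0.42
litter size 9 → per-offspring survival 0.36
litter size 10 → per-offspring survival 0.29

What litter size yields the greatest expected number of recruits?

Expected recruits = c × s(c):
  c=4: 4 × 0.78 = 3.120
  c=5: 5 × 0.67 = 3.350
  c=6: 6 × 0.58 = 3.480
  c=7: 7 × 0.47 = 3.290
  c=8: 8 × 0.42 = 3.360
  c=9: 9 × 0.36 = 3.240
  c=10: 10 × 0.29 = 2.900
Maximum at c = 6 (3.480 recruits).

6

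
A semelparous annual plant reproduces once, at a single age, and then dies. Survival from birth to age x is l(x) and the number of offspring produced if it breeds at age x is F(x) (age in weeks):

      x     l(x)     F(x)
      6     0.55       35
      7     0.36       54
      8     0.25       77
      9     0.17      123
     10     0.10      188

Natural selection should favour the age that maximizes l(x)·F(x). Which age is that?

Expected offspring if breeding at age x = l(x) × F(x):
  age 6: 0.55 × 35 = 19.250
  age 7: 0.36 × 54 = 19.440
  age 8: 0.25 × 77 = 19.250
  age 9: 0.17 × 123 = 20.910
  age 10: 0.10 × 188 = 18.800
Maximum at age 9 (20.910).

9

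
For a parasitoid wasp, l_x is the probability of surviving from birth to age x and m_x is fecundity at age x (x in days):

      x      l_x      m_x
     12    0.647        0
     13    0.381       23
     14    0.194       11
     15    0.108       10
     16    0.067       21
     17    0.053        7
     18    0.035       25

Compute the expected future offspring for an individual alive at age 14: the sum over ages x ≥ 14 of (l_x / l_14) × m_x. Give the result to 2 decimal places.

30.24

l_14 = 0.194. Conditional survival from age 14 to x is l_x / l_14.
  x=14: (0.194/0.194) × 11 = 11.0000
  x=15: (0.108/0.194) × 10 = 5.5670
  x=16: (0.067/0.194) × 21 = 7.2526
  x=17: (0.053/0.194) × 7 = 1.9124
  x=18: (0.035/0.194) × 25 = 4.5103
Sum = 11.0000 + 5.5670 + 7.2526 + 1.9124 + 4.5103 = 30.2423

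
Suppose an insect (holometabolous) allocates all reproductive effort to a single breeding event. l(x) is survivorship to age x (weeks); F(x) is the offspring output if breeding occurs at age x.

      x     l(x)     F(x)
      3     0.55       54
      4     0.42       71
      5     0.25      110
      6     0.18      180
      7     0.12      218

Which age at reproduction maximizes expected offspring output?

6

Expected offspring if breeding at age x = l(x) × F(x):
  age 3: 0.55 × 54 = 29.700
  age 4: 0.42 × 71 = 29.820
  age 5: 0.25 × 110 = 27.500
  age 6: 0.18 × 180 = 32.400
  age 7: 0.12 × 218 = 26.160
Maximum at age 6 (32.400).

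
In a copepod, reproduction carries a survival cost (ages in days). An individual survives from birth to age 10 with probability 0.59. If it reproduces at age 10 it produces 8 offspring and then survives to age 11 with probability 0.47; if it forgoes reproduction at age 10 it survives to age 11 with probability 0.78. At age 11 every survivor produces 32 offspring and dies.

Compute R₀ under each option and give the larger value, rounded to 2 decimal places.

breed at age 10: R₀ = 0.59 × (8 + 0.47 × 32) = 0.59 × 23.0400 = 13.5936
delay to age 11: R₀ = 0.59 × (0.78 × 32) = 0.59 × 24.9600 = 14.7264
Higher: delay to age 11 (14.7264).

14.73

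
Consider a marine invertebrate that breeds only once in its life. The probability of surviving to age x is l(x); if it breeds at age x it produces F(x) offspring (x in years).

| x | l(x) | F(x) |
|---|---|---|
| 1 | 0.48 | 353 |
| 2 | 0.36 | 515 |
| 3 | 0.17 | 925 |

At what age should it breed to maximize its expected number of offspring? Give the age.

2

Expected offspring if breeding at age x = l(x) × F(x):
  age 1: 0.48 × 353 = 169.440
  age 2: 0.36 × 515 = 185.400
  age 3: 0.17 × 925 = 157.250
Maximum at age 2 (185.400).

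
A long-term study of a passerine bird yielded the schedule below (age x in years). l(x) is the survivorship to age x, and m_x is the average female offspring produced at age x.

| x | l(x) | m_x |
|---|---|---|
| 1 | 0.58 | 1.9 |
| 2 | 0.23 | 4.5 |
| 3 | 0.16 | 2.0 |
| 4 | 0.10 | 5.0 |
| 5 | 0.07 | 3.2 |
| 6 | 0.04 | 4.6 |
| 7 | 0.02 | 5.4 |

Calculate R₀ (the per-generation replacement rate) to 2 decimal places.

3.47

R₀ = Σ l(x) m_x:
  age 1: 0.58 × 1.9 = 1.1020
  age 2: 0.23 × 4.5 = 1.0350
  age 3: 0.16 × 2.0 = 0.3200
  age 4: 0.10 × 5.0 = 0.5000
  age 5: 0.07 × 3.2 = 0.2240
  age 6: 0.04 × 4.6 = 0.1840
  age 7: 0.02 × 5.4 = 0.1080
R₀ = 1.1020 + 1.0350 + 0.3200 + 0.5000 + 0.2240 + 0.1840 + 0.1080 = 3.4730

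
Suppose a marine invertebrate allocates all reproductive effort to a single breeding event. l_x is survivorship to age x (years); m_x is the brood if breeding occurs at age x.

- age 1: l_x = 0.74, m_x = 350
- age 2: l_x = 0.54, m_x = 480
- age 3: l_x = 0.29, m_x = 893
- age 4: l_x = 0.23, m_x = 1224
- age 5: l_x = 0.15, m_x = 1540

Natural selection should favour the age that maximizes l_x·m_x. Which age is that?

Expected offspring if breeding at age x = l_x × m_x:
  age 1: 0.74 × 350 = 259.000
  age 2: 0.54 × 480 = 259.200
  age 3: 0.29 × 893 = 258.970
  age 4: 0.23 × 1224 = 281.520
  age 5: 0.15 × 1540 = 231.000
Maximum at age 4 (281.520).

4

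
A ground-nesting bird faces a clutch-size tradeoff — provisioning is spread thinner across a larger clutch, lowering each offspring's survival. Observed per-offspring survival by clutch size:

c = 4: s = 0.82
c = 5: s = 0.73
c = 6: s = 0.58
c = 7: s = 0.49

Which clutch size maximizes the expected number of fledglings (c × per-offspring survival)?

5

Expected fledglings = c × s(c):
  c=4: 4 × 0.82 = 3.280
  c=5: 5 × 0.73 = 3.650
  c=6: 6 × 0.58 = 3.480
  c=7: 7 × 0.49 = 3.430
Maximum at c = 5 (3.650 fledglings).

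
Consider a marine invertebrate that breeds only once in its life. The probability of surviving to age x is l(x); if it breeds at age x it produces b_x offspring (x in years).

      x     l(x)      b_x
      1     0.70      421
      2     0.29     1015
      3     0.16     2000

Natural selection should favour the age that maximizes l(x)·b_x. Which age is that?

Expected offspring if breeding at age x = l(x) × b_x:
  age 1: 0.70 × 421 = 294.700
  age 2: 0.29 × 1015 = 294.350
  age 3: 0.16 × 2000 = 320.000
Maximum at age 3 (320.000).

3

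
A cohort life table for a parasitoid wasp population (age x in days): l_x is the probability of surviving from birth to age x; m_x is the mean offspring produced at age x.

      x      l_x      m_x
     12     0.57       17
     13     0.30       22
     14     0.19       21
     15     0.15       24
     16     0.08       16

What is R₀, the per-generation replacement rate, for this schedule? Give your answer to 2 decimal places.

R₀ = Σ l_x m_x:
  age 12: 0.57 × 17 = 9.6900
  age 13: 0.30 × 22 = 6.6000
  age 14: 0.19 × 21 = 3.9900
  age 15: 0.15 × 24 = 3.6000
  age 16: 0.08 × 16 = 1.2800
R₀ = 9.6900 + 6.6000 + 3.9900 + 3.6000 + 1.2800 = 25.1600

25.16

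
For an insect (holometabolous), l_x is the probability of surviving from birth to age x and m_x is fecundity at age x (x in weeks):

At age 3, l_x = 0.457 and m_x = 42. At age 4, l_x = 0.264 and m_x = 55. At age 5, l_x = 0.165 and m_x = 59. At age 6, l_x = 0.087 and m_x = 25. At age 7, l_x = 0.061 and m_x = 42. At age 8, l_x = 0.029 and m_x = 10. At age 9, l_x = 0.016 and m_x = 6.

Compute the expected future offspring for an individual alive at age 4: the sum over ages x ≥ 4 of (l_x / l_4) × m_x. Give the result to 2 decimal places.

l_4 = 0.264. Conditional survival from age 4 to x is l_x / l_4.
  x=4: (0.264/0.264) × 55 = 55.0000
  x=5: (0.165/0.264) × 59 = 36.8750
  x=6: (0.087/0.264) × 25 = 8.2386
  x=7: (0.061/0.264) × 42 = 9.7045
  x=8: (0.029/0.264) × 10 = 1.0985
  x=9: (0.016/0.264) × 6 = 0.3636
Sum = 55.0000 + 36.8750 + 8.2386 + 9.7045 + 1.0985 + 0.3636 = 111.2803

111.28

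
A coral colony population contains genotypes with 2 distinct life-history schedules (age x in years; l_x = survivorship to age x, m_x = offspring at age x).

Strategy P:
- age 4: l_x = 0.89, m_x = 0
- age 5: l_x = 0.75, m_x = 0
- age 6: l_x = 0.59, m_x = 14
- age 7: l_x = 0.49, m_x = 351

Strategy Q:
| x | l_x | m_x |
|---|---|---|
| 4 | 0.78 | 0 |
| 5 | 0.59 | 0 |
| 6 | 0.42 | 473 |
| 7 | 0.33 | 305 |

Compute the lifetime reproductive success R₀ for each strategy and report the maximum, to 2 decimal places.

299.31

Strategy P: R₀ = 0.89×0 + 0.75×0 + 0.59×14 + 0.49×351 = 180.2500
Strategy Q: R₀ = 0.78×0 + 0.59×0 + 0.42×473 + 0.33×305 = 299.3100
Highest R₀: strategy Q with 299.3100.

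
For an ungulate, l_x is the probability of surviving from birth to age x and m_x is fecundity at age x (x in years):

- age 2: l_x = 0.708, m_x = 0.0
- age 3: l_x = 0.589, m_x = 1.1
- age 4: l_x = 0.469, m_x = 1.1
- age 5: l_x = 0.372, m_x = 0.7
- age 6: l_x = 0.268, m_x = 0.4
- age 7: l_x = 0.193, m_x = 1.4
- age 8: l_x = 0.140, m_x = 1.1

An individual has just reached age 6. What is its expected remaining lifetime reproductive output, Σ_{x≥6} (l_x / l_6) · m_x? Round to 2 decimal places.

1.98

l_6 = 0.268. Conditional survival from age 6 to x is l_x / l_6.
  x=6: (0.268/0.268) × 0.4 = 0.4000
  x=7: (0.193/0.268) × 1.4 = 1.0082
  x=8: (0.140/0.268) × 1.1 = 0.5746
Sum = 0.4000 + 1.0082 + 0.5746 = 1.9828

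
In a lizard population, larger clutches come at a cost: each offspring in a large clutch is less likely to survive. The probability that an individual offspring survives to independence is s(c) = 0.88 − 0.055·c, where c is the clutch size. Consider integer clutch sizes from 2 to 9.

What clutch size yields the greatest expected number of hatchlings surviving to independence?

8

Expected hatchlings surviving to independence = c × s(c):
  c=2: 2 × 0.770 = 1.540
  c=3: 3 × 0.715 = 2.145
  c=4: 4 × 0.660 = 2.640
  c=5: 5 × 0.605 = 3.025
  c=6: 6 × 0.550 = 3.300
  c=7: 7 × 0.495 = 3.465
  c=8: 8 × 0.440 = 3.520
  c=9: 9 × 0.385 = 3.465
Maximum at c = 8 (3.520 hatchlings surviving to independence).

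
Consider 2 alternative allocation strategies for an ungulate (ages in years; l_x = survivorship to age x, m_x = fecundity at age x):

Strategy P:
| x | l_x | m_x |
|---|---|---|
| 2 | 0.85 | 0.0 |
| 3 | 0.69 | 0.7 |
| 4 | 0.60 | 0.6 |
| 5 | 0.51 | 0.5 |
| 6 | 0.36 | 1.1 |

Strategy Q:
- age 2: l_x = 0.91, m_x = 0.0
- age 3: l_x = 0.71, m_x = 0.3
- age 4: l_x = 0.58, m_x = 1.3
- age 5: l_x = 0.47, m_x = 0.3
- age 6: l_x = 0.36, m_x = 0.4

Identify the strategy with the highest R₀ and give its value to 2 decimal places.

Strategy P: R₀ = 0.85×0.0 + 0.69×0.7 + 0.60×0.6 + 0.51×0.5 + 0.36×1.1 = 1.4940
Strategy Q: R₀ = 0.91×0.0 + 0.71×0.3 + 0.58×1.3 + 0.47×0.3 + 0.36×0.4 = 1.2520
Highest R₀: strategy P with 1.4940.

1.49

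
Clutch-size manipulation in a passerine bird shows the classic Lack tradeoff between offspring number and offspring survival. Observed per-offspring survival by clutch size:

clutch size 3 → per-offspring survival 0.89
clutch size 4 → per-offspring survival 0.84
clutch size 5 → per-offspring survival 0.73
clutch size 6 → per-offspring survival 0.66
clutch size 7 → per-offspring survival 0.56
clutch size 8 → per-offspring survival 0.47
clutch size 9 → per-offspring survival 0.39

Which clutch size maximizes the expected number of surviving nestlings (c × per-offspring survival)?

Expected surviving nestlings = c × s(c):
  c=3: 3 × 0.89 = 2.670
  c=4: 4 × 0.84 = 3.360
  c=5: 5 × 0.73 = 3.650
  c=6: 6 × 0.66 = 3.960
  c=7: 7 × 0.56 = 3.920
  c=8: 8 × 0.47 = 3.760
  c=9: 9 × 0.39 = 3.510
Maximum at c = 6 (3.960 surviving nestlings).

6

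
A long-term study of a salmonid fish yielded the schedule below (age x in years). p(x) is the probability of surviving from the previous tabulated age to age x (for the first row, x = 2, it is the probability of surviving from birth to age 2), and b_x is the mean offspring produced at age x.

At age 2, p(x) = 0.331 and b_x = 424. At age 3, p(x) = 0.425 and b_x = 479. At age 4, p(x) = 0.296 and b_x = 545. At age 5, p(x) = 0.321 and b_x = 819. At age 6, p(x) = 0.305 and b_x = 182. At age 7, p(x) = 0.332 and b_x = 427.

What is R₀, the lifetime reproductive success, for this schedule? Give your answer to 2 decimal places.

Survivorship from birth: l_x = p_2·p_3·…·p_x.
  l_2 = 0.33100
  l_3 = 0.14067
  l_4 = 0.04164
  l_5 = 0.01337
  l_6 = 0.00408
  l_7 = 0.00135
R₀ = Σ l_x b_x:
  age 2: 0.33100 × 424 = 140.3440
  age 3: 0.14067 × 479 = 67.3809
  age 4: 0.04164 × 545 = 22.6938
  age 5: 0.01337 × 819 = 10.9500
  age 6: 0.00408 × 182 = 0.7426
  age 7: 0.00135 × 427 = 0.5765
R₀ = 140.3440 + 67.3809 + 22.6938 + 10.9500 + 0.7426 + 0.5765 = 242.6878

242.69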